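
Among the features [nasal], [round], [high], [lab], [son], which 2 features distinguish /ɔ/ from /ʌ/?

[labial], [round]

/ɔ/ is the mid back rounded lax vowel and /ʌ/ is the mid back unrounded lax vowel. Both are [−nasal], [−high], [+sonorant]. /ɔ/ is [+labial] while /ʌ/ is [−labial]; /ɔ/ is [+round] while /ʌ/ is [−round], so the distinguishing features are [labial], [round].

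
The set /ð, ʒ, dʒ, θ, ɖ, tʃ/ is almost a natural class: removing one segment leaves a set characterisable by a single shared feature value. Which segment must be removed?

/θ, ð, tʃ, ʒ, dʒ/ are all [+distributed], but /ɖ/ (voiced retroflex stop) is [-distributed]. No other single segment can be removed to leave a set sharing one feature value that the removed segment lacks, so /ɖ/ is the odd one out.

ɖ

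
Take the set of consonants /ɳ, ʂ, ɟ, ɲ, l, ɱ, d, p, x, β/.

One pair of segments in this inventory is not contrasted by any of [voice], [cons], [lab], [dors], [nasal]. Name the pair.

Both /d/ and /l/ are [+voice], [+consonantal], [−labial], [−dorsal], [−nasal]. Since the list omits [sonorant] and [lateral] — which do distinguish the voiced alveolar stop from the alveolar lateral approximant — this pair collapses; all other pairs remain distinct.

d, l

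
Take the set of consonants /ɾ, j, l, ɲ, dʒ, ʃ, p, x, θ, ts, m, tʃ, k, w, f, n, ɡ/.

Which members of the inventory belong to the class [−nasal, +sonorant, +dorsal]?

Eliminate segments failing any feature: /ɾ, l/ are [−dorsal]; /ɲ, m, n/ are [+nasal]; /dʒ, ʃ, p, x, θ, ts, tʃ, k, f, ɡ/ are [−sonorant]. The remaining /j, w/ satisfy [−nasal], [+sonorant], [+dorsal].

j, w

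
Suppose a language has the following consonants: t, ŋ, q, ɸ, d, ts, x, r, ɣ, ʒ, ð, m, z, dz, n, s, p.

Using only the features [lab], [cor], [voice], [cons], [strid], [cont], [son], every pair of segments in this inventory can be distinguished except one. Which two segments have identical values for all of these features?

ʒ, z

Both /ʒ/ and /z/ are [-labial], [+coronal], [+voice], [+consonantal], [+strident], [+continuant], [-sonorant]. Since the list omits [anterior] and [distributed] — which do distinguish the voiced postalveolar fricative from the voiced alveolar fricative — this pair collapses; all other pairs remain distinct.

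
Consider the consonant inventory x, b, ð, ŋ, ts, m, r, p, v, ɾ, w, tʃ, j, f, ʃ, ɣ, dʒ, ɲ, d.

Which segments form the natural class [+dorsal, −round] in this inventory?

Among the inventory, the [+dorsal] segments are /x, ŋ, w, j, ɣ, ɲ/.
Within that set, [−round] leaves /x, ŋ, j, ɣ, ɲ/.

x, ŋ, j, ɣ, ɲ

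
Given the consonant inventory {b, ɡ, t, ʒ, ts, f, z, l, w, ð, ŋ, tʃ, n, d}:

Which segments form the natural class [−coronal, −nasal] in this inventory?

Eliminate segments failing any feature: /t, ʒ, ts, z, l, ð, tʃ, n, d/ are [+coronal]; /ŋ/ is [+nasal]. The remaining /b, ɡ, f, w/ satisfy [−coronal], [−nasal].

b, ɡ, f, w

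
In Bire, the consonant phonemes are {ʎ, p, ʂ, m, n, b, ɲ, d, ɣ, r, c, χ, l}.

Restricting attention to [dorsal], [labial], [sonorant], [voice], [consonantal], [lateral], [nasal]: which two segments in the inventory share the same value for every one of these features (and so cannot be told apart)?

Both /c/ and /χ/ are [+dorsal], [−labial], [−sonorant], [−voice], [+consonantal], [−lateral], [−nasal]. Since the list omits [continuant], [high] and [back] — which do distinguish the voiceless palatal stop from the voiceless uvular fricative — this pair collapses; all other pairs remain distinct.

c, χ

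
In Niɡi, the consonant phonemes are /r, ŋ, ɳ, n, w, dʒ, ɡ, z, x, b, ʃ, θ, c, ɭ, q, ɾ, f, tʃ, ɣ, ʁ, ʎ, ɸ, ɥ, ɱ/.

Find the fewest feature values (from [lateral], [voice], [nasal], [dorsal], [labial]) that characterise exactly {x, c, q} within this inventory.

[-voice, +dorsal]

/x, c, q/ are all [-voice], [+dorsal], and no other segment in the inventory matches both values. Dropping any one of them over-generates: [+dorsal] alone would also admit /ŋ, w, ɡ, ɣ, …/; [-voice] alone would also admit /ʃ, θ, f, tʃ, …/. No other single listed feature picks out exactly this set either, so fewer than two features will not do.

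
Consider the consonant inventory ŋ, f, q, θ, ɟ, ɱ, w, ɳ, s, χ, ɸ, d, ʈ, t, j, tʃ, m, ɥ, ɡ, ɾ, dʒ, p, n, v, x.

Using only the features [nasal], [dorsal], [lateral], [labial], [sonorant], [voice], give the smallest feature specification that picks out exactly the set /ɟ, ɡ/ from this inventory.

The class [−sonorant], [+voice], [+dorsal] has exactly /ɟ, ɡ/ as its extension in this inventory. No smaller conjunction from the listed features achieves this: [+voice, +dorsal] alone would also admit /ŋ, w, j, ɥ/; [−sonorant, +dorsal] alone would also admit /q, χ, x/; [−sonorant, +voice] alone would also admit /d, dʒ, v/; and checking the remaining two-feature bundles turns up none with this extension.

[−sonorant, +voice, +dorsal]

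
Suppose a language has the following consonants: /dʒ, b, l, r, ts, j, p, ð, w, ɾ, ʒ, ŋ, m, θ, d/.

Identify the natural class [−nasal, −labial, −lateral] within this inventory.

Checking each segment against [−nasal], [−labial], [−lateral]: /dʒ/ (voiced postalveolar affricate), /r/ (alveolar trill), /ts/ (voiceless alveolar affricate), /j/ (palatal glide), /ð/ (voiced dental fricative), /ɾ/ (alveolar tap), among others, satisfy every feature; every other segment in the inventory fails at least one.

dʒ, r, ts, j, ð, ɾ, ʒ, θ, d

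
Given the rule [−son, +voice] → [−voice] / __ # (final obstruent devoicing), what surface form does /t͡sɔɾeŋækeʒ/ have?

[t͡sɔɾeŋækeʃ]

/ʒ/ satisfies [−son, +voice] and sits in __ #. The [−voice] counterpart of the voiced postalveolar fricative is /ʃ/. Other segments in /t͡sɔɾeŋækeʒ/ either fail the structural description or are not in the environment, so the surface form is [t͡sɔɾeŋækeʃ].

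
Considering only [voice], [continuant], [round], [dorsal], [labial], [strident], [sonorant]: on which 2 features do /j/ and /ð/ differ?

/j/ (palatal glide) and /ð/ (voiced dental fricative) agree on [+voice], [+continuant], [-round], [-labial], [-strident]. They differ on [sonorant] (/j/ [+], /ð/ [-]), [dorsal] (/j/ [+], /ð/ [-]).

[sonorant], [dorsal]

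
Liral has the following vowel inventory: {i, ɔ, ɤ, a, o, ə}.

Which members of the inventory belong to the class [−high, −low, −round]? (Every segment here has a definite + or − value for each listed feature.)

Eliminate segments failing any feature: /i/ is [+high]; /ɔ, o/ are [+round]; /a/ is [+low]. The remaining /ɤ, ə/ satisfy [−high], [−low], [−round].

ɤ, ə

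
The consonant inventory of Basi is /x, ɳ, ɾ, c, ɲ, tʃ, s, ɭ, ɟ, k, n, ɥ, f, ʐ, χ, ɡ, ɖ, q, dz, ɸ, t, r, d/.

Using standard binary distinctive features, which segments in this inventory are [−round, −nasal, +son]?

ɾ, ɭ, r

Eliminate segments failing any feature: /x, c, tʃ, s, ɟ, k, f, ʐ, χ, ɡ, ɖ, q, dz, ɸ, t, d/ are [−sonorant]; /ɳ, ɲ, n/ are [+nasal]; /ɥ/ is [+round]. The remaining /ɾ, ɭ, r/ satisfy [−round], [−nasal], [+sonorant].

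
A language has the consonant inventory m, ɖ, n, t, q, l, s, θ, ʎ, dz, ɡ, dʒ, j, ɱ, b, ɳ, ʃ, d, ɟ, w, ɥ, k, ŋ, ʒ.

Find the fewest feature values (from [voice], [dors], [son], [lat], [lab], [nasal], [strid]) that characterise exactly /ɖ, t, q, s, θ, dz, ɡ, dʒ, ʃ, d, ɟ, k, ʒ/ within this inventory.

[-son, -lab]

The class [-sonorant], [-labial] has exactly /ɖ, t, q, s, θ, dz, ɡ, dʒ, ʃ, d, ɟ, k, ʒ/ as its extension in this inventory. No smaller conjunction from the listed features achieves this: [-labial] alone would also admit /n, l, ʎ, j, …/; [-sonorant] alone would also admit /b/; and checking the remaining single features turns up none with this extension.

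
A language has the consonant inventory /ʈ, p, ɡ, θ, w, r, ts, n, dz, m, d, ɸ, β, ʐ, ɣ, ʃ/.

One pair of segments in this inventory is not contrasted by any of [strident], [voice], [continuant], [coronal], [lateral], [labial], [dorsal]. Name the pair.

Both /n/ and /d/ are [−strident], [+voice], [−continuant], [+coronal], [−lateral], [−labial], [−dorsal]. Since the list omits [sonorant] and [nasal] — which do distinguish the alveolar nasal from the voiced alveolar stop — this pair collapses; all other pairs remain distinct.

n, d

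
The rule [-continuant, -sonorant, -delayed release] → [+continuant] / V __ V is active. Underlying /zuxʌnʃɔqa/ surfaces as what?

[zuxʌnʃɔχa]

The only segment in the rule's environment that also matches [-continuant, -sonorant, -delayed release] is /q/. Applying [+continuant] turns the voiceless uvular stop into /χ/ (voiceless uvular fricative), giving [zuxʌnʃɔχa].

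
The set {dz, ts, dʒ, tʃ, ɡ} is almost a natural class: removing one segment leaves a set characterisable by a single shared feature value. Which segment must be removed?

ɡ

[delayed release] (equivalently [strident], [coronal], [dorsal]) groups all but one: /tʃ, ts, dz, dʒ/ share [+delayed release] while /ɡ/ (voiced velar stop) alone is [-delayed release]. Removing any other segment would not leave a single-feature class that excludes it.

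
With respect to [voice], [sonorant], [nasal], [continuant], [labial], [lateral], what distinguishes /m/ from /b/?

The two segments share [+voice], [−continuant], [+labial], [−lateral]. The only features from the list on which they differ: /m/ is [+sonorant] while /b/ is [−sonorant]; /m/ is [+nasal] while /b/ is [−nasal].

[sonorant], [nasal]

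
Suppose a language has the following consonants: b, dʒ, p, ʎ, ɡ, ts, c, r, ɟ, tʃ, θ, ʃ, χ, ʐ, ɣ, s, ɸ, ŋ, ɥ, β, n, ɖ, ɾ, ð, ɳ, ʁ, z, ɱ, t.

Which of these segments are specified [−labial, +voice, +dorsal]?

Eliminate segments failing any feature: /b, p, ɸ, ɥ, β, ɱ/ are [+labial]; /dʒ, r, ʐ, n, ɖ, ɾ, ð, ɳ, z/ are [−dorsal]; /ts, c, tʃ, θ, ʃ, χ, s, t/ are [−voice]. The remaining /ʎ, ɡ, ɟ, ɣ, ŋ, ʁ/ satisfy [−labial], [+voice], [+dorsal].

ʎ, ɡ, ɟ, ɣ, ŋ, ʁ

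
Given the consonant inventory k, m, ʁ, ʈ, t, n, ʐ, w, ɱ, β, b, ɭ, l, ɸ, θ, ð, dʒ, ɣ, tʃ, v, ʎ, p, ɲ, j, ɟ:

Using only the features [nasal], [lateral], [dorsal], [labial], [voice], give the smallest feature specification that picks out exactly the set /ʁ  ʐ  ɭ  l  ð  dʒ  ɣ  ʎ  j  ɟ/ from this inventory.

[+voice, -nasal, -labial]

The class [+voice], [-nasal], [-labial] has exactly /ʁ, ʐ, ɭ, l, ð, dʒ, ɣ, ʎ, j, ɟ/ as its extension in this inventory. No smaller conjunction from the listed features achieves this: [-nasal, -labial] alone would also admit /k, ʈ, t, θ, …/; [+voice, -labial] alone would also admit /n, ɲ/; [+voice, -nasal] alone would also admit /w, β, b, v/; and checking the remaining two-feature bundles turns up none with this extension.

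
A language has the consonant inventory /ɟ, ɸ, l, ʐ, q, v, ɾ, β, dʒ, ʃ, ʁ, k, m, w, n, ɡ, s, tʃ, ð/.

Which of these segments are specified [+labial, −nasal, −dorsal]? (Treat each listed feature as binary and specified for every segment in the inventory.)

ɸ, v, β

Eliminate segments failing any feature: /ɟ, l, ʐ, q, ɾ, dʒ, ʃ, ʁ, k, n, ɡ, s, tʃ, ð/ are [−labial]; /m/ is [+nasal]; /w/ is [+dorsal]. The remaining /ɸ, v, β/ satisfy [+labial], [−nasal], [−dorsal].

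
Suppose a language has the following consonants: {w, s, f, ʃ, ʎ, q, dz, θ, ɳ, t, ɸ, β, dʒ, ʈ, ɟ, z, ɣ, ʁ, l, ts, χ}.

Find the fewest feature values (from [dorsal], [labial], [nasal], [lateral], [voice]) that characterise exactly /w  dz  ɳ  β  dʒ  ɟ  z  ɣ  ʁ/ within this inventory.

Every target segment is [+voice], [−lateral]; each remaining inventory member fails at least one of these. Each conjunct is needed — [−lateral] alone would also admit /s, f, ʃ, q, …/; [+voice] alone would also admit /ʎ, l/ — and no other single listed feature has exactly this extension, so two is the minimum.

[+voice, −lateral]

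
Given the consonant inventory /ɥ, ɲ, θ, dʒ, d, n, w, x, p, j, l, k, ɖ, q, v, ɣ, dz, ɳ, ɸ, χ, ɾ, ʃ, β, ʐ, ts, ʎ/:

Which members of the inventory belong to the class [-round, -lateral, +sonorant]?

First, the [-round] segments are /ɲ, θ, dʒ, d, n, x, p, j, l, k, ɖ, q, v, ɣ, dz, ɳ, ɸ, χ, ɾ, ʃ, β, ʐ, ts, ʎ/.
Of those, [-lateral] gives /ɲ, θ, dʒ, d, n, x, p, j, k, ɖ, q, v, ɣ, dz, ɳ, ɸ, χ, ɾ, ʃ, β, ʐ, ts/.
Of those, [+sonorant] leaves /ɲ, n, j, ɳ, ɾ/.

ɲ, n, j, ɳ, ɾ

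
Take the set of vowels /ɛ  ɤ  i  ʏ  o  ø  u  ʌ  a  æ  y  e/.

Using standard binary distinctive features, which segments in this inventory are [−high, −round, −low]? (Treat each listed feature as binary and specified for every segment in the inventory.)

ɛ, ɤ, ʌ, e

Among the inventory, the [−high] segments are /ɛ, ɤ, o, ø, ʌ, a, æ, e/.
Within that set, [−round] gives /ɛ, ɤ, ʌ, a, æ, e/.
Among these, [−low] leaves /ɛ, ɤ, ʌ, e/.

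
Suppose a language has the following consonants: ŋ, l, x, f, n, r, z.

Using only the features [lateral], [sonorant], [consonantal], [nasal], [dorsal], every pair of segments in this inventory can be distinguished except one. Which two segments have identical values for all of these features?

On the given features, /z/ and /f/ have an identical profile: [-lateral], [-sonorant], [+consonantal], [-nasal], [-dorsal]. No other two segments in the inventory coincide on all 5 features. (They do differ in [voice], [labial] and [coronal], which are not among the given features.)

z, f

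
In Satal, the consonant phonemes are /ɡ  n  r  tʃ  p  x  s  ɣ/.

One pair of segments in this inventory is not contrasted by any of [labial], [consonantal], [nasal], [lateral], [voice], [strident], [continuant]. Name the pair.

/r/ (alveolar trill) and /ɣ/ (voiced velar fricative) are both [−labial], [+consonantal], [−nasal], [−lateral], [+voice], [−strident], [+continuant], so none of the listed features separates them. (They do differ in [sonorant], [coronal] and [dorsal], which are not among the given features.) Every other pair in the inventory differs on at least one listed feature.

r, ɣ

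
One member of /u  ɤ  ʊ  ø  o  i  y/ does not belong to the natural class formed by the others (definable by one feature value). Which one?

[tense] groups all but one: /i, ɤ, o, ø, y, u/ share [+tense] while /ʊ/ (high back rounded lax vowel) alone is [−tense]. Removing any other segment would not leave a single-feature class that excludes it.

ʊ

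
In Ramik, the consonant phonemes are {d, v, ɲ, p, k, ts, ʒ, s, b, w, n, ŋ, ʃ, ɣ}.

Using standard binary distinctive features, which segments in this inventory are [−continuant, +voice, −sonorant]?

Checking each segment against [−continuant], [+voice], [−sonorant]: /d/ (voiced alveolar stop), /b/ (voiced bilabial stop) satisfy every feature; every other segment in the inventory fails at least one.

d, b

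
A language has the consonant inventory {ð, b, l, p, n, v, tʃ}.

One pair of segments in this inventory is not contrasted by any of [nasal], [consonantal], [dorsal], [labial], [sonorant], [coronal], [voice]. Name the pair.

On the given features, /b/ and /v/ have an identical profile: [−nasal], [+consonantal], [−dorsal], [+labial], [−sonorant], [−coronal], [+voice]. No other two segments in the inventory coincide on all 7 features. (They do differ in [continuant], which is not among the given features.)

b, v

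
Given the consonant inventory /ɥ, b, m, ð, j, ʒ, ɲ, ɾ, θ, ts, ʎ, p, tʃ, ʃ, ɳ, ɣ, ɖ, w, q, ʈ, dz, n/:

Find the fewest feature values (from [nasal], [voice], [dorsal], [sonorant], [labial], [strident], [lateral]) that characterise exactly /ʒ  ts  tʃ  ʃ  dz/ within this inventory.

[+strident]

The target set is precisely the extension of [+strident] in this inventory.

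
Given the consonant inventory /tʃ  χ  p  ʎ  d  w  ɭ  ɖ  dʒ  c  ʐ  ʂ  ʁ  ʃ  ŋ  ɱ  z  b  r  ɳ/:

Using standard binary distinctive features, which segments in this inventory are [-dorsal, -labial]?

Checking each segment against [-dorsal], [-labial]: /tʃ/ (voiceless postalveolar affricate), /d/ (voiced alveolar stop), /ɭ/ (retroflex lateral approximant), /ɖ/ (voiced retroflex stop), /dʒ/ (voiced postalveolar affricate), /ʐ/ (voiced retroflex fricative), among others, satisfy every feature; every other segment in the inventory fails at least one.

tʃ, d, ɭ, ɖ, dʒ, ʐ, ʂ, ʃ, z, r, ɳ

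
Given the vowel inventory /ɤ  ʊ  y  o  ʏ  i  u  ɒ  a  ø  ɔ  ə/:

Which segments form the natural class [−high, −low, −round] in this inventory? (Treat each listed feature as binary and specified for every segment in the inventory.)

ɤ, ə

Among the inventory, the [−high] segments are /ɤ, o, ɒ, a, ø, ɔ, ə/.
Then [−low] gives /ɤ, o, ø, ɔ, ə/.
Then [−round] leaves /ɤ, ə/.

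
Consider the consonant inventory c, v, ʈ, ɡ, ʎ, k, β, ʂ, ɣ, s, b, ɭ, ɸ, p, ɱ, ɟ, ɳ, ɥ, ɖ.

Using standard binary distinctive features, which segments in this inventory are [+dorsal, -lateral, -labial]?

c, ɡ, k, ɣ, ɟ

Among the inventory, the [+dorsal] segments are /c, ɡ, ʎ, k, ɣ, ɟ, ɥ/.
Among these, [-lateral] gives /c, ɡ, k, ɣ, ɟ, ɥ/.
Within that set, [-labial] leaves /c, ɡ, k, ɣ, ɟ/.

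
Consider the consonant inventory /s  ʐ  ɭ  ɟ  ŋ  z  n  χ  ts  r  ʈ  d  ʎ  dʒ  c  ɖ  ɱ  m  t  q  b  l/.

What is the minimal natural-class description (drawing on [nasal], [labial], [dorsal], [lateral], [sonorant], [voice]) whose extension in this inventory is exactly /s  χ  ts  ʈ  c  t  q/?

[−voice]

The target set is precisely the extension of [−voice] in this inventory.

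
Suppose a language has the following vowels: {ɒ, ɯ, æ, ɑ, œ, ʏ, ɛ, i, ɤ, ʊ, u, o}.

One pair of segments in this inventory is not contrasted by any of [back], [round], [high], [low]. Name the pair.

ʊ, u

Both /ʊ/ and /u/ are [+back], [+round], [+high], [−low]. Since the list omits [tense] — which does distinguish the high back rounded lax vowel from the high back rounded tense vowel — this pair collapses; all other pairs remain distinct.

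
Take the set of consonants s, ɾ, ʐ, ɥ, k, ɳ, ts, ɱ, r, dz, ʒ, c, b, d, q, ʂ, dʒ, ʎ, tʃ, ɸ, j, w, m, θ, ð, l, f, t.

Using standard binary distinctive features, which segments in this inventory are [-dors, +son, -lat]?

ɾ, ɳ, ɱ, r, m

First, the [-dorsal] segments are /s, ɾ, ʐ, ɳ, ts, ɱ, r, dz, ʒ, b, d, ʂ, dʒ, tʃ, ɸ, m, θ, ð, l, f, t/.
Among these, [+sonorant] gives /ɾ, ɳ, ɱ, r, m, l/.
Then [-lateral] leaves /ɾ, ɳ, ɱ, r, m/.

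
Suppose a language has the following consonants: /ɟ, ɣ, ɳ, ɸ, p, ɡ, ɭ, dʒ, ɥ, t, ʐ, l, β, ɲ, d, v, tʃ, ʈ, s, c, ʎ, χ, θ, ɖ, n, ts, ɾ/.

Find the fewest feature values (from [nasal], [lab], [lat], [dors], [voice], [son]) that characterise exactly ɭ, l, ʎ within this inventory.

/ɭ, l, ʎ/ are exactly the [+lateral] segments in the inventory, so a single feature suffices.

[+lat]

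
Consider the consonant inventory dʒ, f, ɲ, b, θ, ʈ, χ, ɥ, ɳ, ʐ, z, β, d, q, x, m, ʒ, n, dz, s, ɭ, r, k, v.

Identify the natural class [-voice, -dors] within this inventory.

Eliminate segments failing any feature: /dʒ, ɲ, b, ɥ, ɳ, ʐ, z, β, d, m, ʒ, n, dz, ɭ, r, v/ are [+voice]; /χ, q, x, k/ are [+dorsal]. The remaining /f, θ, ʈ, s/ satisfy [-voice], [-dorsal].

f, θ, ʈ, s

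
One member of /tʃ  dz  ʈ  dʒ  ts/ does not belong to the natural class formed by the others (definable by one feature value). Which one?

The remaining segments after removing /ʈ/ share [+delayed release]; /ʈ/ (voiceless retroflex stop) is [−delayed release]. For every other candidate removal, the leftover set fails to share any single feature value that the removed segment lacks.

ʈ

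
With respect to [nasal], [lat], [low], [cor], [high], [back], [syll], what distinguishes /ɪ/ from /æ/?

/ɪ/ is the high front unrounded lax vowel and /æ/ is the low front unrounded vowel. Both are [-nasal], [-lateral], [-coronal], [-back], [+syllabic]. /ɪ/ is [+high] while /æ/ is [-high]; /ɪ/ is [-low] while /æ/ is [+low], so the distinguishing features are [high], [low].

[high], [low]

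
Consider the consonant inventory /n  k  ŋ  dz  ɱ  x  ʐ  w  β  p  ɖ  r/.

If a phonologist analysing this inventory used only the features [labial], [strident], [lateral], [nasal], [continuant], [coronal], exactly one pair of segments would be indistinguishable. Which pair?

Both /β/ and /w/ are [+labial], [−strident], [−lateral], [−nasal], [+continuant], [−coronal]. Since the list omits [sonorant], [round] and [dorsal] — which do distinguish the voiced bilabial fricative from the labial-velar glide — this pair collapses; all other pairs remain distinct.

β, w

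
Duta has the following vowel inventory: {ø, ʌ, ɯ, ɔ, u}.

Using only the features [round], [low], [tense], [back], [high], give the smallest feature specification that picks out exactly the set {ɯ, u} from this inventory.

[+high]

/ɯ, u/ are exactly the [+high] segments in the inventory, so a single feature suffices.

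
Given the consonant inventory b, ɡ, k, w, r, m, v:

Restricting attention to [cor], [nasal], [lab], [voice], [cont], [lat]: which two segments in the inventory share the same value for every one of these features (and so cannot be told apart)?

On the given features, /w/ and /v/ have an identical profile: [-coronal], [-nasal], [+labial], [+voice], [+continuant], [-lateral]. No other two segments in the inventory coincide on all 6 features. (They do differ in [sonorant], [round] and [dorsal], which are not among the given features.)

w, v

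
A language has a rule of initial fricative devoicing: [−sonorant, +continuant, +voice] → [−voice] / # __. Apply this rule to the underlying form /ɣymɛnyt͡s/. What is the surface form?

[xymɛnyt͡s]

The only segment in the rule's environment that also matches [−sonorant, +continuant, +voice] is /ɣ/. Applying [−voice] turns the voiced velar fricative into /x/ (voiceless velar fricative), giving [xymɛnyt͡s].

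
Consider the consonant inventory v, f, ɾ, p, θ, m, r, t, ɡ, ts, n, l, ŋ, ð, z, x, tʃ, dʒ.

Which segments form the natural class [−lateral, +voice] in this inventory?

Among the inventory, the [−lateral] segments are /v, f, ɾ, p, θ, m, r, t, ɡ, ts, n, ŋ, ð, z, x, tʃ, dʒ/.
Among these, [+voice] leaves /v, ɾ, m, r, ɡ, n, ŋ, ð, z, dʒ/.

v, ɾ, m, r, ɡ, n, ŋ, ð, z, dʒ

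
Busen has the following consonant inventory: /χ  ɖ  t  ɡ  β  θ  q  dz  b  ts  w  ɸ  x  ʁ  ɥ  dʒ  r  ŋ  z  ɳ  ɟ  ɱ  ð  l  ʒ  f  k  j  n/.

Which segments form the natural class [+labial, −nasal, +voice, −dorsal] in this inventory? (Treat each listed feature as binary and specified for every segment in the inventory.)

Among the inventory, the [+labial] segments are /β, b, w, ɸ, ɥ, ɱ, f/.
Of those, [−nasal] gives /β, b, w, ɸ, ɥ, f/.
Among these, [+voice] gives /β, b, w, ɥ/.
Among these, [−dorsal] leaves /β, b/.

β, b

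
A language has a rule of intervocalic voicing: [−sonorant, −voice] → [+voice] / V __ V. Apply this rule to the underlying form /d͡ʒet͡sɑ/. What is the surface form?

[d͡ʒed͡zɑ]

Only /t͡s/ occurs between two vowels (/e/ __ /ɑ/) and matches the structural description. It is a voiceless alveolar affricate, so [−sonorant, −voice] holds; changing it to [+voice] with all other features held fixed yields /d͡z/ (voiced alveolar affricate). No other segment meets both the structural description and the environment, so the output is [d͡ʒed͡zɑ].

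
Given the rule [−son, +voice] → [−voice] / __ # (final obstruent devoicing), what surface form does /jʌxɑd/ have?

[jʌxɑt]

The only segment in the rule's environment that also matches [−son, +voice] is /d/. Applying [−voice] turns the voiced alveolar stop into /t/ (voiceless alveolar stop), giving [jʌxɑt].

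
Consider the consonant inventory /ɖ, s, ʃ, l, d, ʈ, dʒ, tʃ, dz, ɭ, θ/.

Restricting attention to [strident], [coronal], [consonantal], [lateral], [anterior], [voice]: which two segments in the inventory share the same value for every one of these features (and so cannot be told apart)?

/tʃ/ (voiceless postalveolar affricate) and /ʃ/ (voiceless postalveolar fricative) are both [+strident], [+coronal], [+consonantal], [−lateral], [−anterior], [−voice], so none of the listed features separates them. (They do differ in [continuant], which is not among the given features.) Every other pair in the inventory differs on at least one listed feature.

tʃ, ʃ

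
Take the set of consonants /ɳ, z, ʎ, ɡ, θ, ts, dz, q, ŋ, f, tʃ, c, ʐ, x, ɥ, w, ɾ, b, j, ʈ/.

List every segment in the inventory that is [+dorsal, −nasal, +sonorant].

Checking each segment against [+dorsal], [−nasal], [+sonorant]: /ʎ/ (palatal lateral approximant), /ɥ/ (labial-palatal glide), /w/ (labial-velar glide), /j/ (palatal glide) satisfy every feature; every other segment in the inventory fails at least one.

ʎ, ɥ, w, j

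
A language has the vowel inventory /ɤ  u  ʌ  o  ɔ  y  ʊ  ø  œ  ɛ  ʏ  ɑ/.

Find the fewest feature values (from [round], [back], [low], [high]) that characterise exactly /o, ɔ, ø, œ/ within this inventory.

[-high, +round]

Every target segment is [-high], [+round]; each remaining inventory member fails at least one of these. Each conjunct is needed — [+round] alone would also admit /u, y, ʊ, ʏ/; [-high] alone would also admit /ɤ, ʌ, ɛ, ɑ/ — and no other single listed feature has exactly this extension, so two is the minimum.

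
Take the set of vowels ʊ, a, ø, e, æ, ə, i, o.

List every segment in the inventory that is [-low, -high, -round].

Checking each segment against [-low], [-high], [-round]: /e/ (mid front unrounded tense vowel), /ə/ (mid central vowel (schwa)) satisfy every feature; every other segment in the inventory fails at least one.

e, ə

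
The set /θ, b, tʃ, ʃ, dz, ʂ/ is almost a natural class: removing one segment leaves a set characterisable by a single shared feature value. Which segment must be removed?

The remaining segments after removing /b/ share [+coronal]; /b/ (voiced bilabial stop) is [−coronal]. For every other candidate removal, the leftover set fails to share any single feature value that the removed segment lacks.

b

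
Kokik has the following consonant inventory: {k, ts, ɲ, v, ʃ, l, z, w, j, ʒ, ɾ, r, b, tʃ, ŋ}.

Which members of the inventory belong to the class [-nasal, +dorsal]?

k, w, j

Checking each segment against [-nasal], [+dorsal]: /k/ (voiceless velar stop), /w/ (labial-velar glide), /j/ (palatal glide) satisfy every feature; every other segment in the inventory fails at least one.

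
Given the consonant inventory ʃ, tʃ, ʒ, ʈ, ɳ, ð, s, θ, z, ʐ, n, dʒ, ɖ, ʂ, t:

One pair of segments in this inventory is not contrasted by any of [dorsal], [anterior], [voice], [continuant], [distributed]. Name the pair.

Both /ɳ/ and /ɖ/ are [−dorsal], [−anterior], [+voice], [−continuant], [−distributed]. Since the list omits [sonorant] and [nasal] — which do distinguish the retroflex nasal from the voiced retroflex stop — this pair collapses; all other pairs remain distinct.

ɳ, ɖ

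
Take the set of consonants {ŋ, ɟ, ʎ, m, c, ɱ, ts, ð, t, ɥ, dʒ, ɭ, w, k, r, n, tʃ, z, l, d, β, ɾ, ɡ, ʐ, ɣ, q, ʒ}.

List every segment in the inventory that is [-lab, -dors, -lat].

ts, ð, t, dʒ, r, n, tʃ, z, d, ɾ, ʐ, ʒ

The [-labial] segments are /ŋ, ɟ, ʎ, c, ts, ð, t, dʒ, ɭ, k, r, n, tʃ, z, l, d, ɾ, ɡ, ʐ, ɣ, q, ʒ/.
Then [-dorsal] gives /ts, ð, t, dʒ, ɭ, r, n, tʃ, z, l, d, ɾ, ʐ, ʒ/.
Among these, [-lateral] leaves /ts, ð, t, dʒ, r, n, tʃ, z, d, ɾ, ʐ, ʒ/.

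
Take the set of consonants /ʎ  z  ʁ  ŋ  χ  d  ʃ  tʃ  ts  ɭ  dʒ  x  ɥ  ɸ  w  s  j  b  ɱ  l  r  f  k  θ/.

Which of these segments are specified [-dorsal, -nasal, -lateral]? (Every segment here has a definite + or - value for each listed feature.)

z, d, ʃ, tʃ, ts, dʒ, ɸ, s, b, r, f, θ

Checking each segment against [-dorsal], [-nasal], [-lateral]: /z/ (voiced alveolar fricative), /d/ (voiced alveolar stop), /ʃ/ (voiceless postalveolar fricative), /tʃ/ (voiceless postalveolar affricate), /ts/ (voiceless alveolar affricate), /dʒ/ (voiced postalveolar affricate), among others, satisfy every feature; every other segment in the inventory fails at least one.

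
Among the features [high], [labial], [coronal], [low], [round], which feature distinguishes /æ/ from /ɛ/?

/æ/ (low front unrounded vowel) and /ɛ/ (mid front unrounded lax vowel) agree on [−high], [−labial], [−coronal], [−round]. They differ on [low] (/æ/ [+], /ɛ/ [−]).

[low]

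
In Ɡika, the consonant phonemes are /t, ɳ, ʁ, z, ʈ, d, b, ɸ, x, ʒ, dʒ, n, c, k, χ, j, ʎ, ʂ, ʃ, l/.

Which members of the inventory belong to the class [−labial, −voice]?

The [−labial] segments are /t, ɳ, ʁ, z, ʈ, d, x, ʒ, dʒ, n, c, k, χ, j, ʎ, ʂ, ʃ, l/.
Among these, [−voice] leaves /t, ʈ, x, c, k, χ, ʂ, ʃ/.

t, ʈ, x, c, k, χ, ʂ, ʃ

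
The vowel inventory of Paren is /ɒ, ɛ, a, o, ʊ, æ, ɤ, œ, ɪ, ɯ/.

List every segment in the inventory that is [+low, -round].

Checking each segment against [+low], [-round]: /a/ (low unrounded vowel), /æ/ (low front unrounded vowel) satisfy every feature; every other segment in the inventory fails at least one.

a, æ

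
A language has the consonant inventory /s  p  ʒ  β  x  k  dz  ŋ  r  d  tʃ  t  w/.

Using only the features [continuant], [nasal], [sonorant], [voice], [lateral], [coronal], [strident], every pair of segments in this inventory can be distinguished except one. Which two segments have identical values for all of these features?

On the given features, /k/ and /p/ have an identical profile: [−continuant], [−nasal], [−sonorant], [−voice], [−lateral], [−coronal], [−strident]. No other two segments in the inventory coincide on all 7 features. (They do differ in [labial] and [dorsal], which are not among the given features.)

k, p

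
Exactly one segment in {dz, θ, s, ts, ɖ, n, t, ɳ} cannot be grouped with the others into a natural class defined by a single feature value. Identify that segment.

/ɖ, s, t, n, dz, ɳ, ts/ are all [−distributed], but /θ/ (voiceless dental fricative) is [+distributed]. No other single segment can be removed to leave a set sharing one feature value that the removed segment lacks, so /θ/ is the odd one out.

θ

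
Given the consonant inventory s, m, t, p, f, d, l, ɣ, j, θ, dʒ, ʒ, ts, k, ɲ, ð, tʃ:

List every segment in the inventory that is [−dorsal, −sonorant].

Among the inventory, the [−dorsal] segments are /s, m, t, p, f, d, l, θ, dʒ, ʒ, ts, ð, tʃ/.
Among these, [−sonorant] leaves /s, t, p, f, d, θ, dʒ, ʒ, ts, ð, tʃ/.

s, t, p, f, d, θ, dʒ, ʒ, ts, ð, tʃ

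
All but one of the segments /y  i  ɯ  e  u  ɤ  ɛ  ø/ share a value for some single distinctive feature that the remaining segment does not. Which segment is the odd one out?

ɛ

/e, ø, ɤ, ɯ, i, y, u/ are all [+tense], but /ɛ/ (mid front unrounded lax vowel) is [−tense]. No other single segment can be removed to leave a set sharing one feature value that the removed segment lacks, so /ɛ/ is the odd one out.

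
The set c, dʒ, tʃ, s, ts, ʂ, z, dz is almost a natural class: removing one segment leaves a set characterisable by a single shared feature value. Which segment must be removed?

/dʒ, ʂ, z, dz, tʃ, ts, s/ are all [+strident], but /c/ (voiceless palatal stop) is [−strident]. No other single segment can be removed to leave a set sharing one feature value that the removed segment lacks, so /c/ is the odd one out.

c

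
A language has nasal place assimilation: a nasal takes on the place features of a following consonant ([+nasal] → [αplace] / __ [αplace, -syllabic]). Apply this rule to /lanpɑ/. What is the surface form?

[lampɑ]

In /lanpɑ/, the nasal /n/ precedes /p/, which is [+labial]. The nasal assimilates in place, becoming the [+labial] nasal /m/. The surface form is [lampɑ].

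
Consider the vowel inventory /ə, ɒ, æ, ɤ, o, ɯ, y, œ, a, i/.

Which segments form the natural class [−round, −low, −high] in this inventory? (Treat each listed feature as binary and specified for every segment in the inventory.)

Eliminate segments failing any feature: /ɒ, o, y, œ/ are [+round]; /æ, a/ are [+low]; /ɯ, i/ are [+high]. The remaining /ə, ɤ/ satisfy [−round], [−low], [−high].

ə, ɤ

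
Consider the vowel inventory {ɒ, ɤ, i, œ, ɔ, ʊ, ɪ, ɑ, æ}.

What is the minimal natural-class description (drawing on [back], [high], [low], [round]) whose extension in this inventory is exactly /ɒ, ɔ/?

The class [−high], [+back], [+round] has exactly /ɒ, ɔ/ as its extension in this inventory. No smaller conjunction from the listed features achieves this: [+back, +round] alone would also admit /ʊ/; [−high, +round] alone would also admit /œ/; [−high, +back] alone would also admit /ɤ, ɑ/; and checking the remaining two-feature bundles turns up none with this extension.

[−high, +back, +round]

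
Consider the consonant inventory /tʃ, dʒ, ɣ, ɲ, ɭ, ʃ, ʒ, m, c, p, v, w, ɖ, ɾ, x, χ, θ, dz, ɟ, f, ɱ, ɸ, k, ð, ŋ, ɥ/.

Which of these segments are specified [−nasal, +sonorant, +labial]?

w, ɥ

Among the inventory, the [−nasal] segments are /tʃ, dʒ, ɣ, ɭ, ʃ, ʒ, c, p, v, w, ɖ, ɾ, x, χ, θ, dz, ɟ, f, ɸ, k, ð, ɥ/.
Of those, [+sonorant] gives /ɭ, w, ɾ, ɥ/.
Among these, [+labial] leaves /w, ɥ/.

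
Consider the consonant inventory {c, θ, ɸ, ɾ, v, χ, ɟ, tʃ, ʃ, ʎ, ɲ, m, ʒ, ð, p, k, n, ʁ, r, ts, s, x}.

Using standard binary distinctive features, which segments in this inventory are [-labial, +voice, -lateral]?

ɾ, ɟ, ɲ, ʒ, ð, n, ʁ, r

First, the [-labial] segments are /c, θ, ɾ, χ, ɟ, tʃ, ʃ, ʎ, ɲ, ʒ, ð, k, n, ʁ, r, ts, s, x/.
Of those, [+voice] gives /ɾ, ɟ, ʎ, ɲ, ʒ, ð, n, ʁ, r/.
Then [-lateral] leaves /ɾ, ɟ, ɲ, ʒ, ð, n, ʁ, r/.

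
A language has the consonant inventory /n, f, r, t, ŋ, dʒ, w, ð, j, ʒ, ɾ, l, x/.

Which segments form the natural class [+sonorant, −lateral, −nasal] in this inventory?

Eliminate segments failing any feature: /n, ŋ/ are [+nasal]; /f, t, dʒ, ð, ʒ, x/ are [−sonorant]; /l/ is [+lateral]. The remaining /r, w, j, ɾ/ satisfy [+sonorant], [−lateral], [−nasal].

r, w, j, ɾ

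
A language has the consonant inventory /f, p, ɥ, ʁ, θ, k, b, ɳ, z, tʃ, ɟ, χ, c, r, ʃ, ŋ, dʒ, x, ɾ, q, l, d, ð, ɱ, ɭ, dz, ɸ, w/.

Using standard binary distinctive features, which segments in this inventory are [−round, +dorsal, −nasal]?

Checking each segment against [−round], [+dorsal], [−nasal]: /ʁ/ (voiced uvular fricative), /k/ (voiceless velar stop), /ɟ/ (voiced palatal stop), /χ/ (voiceless uvular fricative), /c/ (voiceless palatal stop), /x/ (voiceless velar fricative), among others, satisfy every feature; every other segment in the inventory fails at least one.

ʁ, k, ɟ, χ, c, x, q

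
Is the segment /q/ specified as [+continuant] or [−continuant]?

[−continuant]

/q/ is the voiceless uvular stop, hence [−continuant].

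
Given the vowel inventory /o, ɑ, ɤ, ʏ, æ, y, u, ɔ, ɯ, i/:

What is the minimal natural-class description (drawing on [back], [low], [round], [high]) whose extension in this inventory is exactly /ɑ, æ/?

[+low]

/ɑ, æ/ are exactly the [+low] segments in the inventory, so a single feature suffices.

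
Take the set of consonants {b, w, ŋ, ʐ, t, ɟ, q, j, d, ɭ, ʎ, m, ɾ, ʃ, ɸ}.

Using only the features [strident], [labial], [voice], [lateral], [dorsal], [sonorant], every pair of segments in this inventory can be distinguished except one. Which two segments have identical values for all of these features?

j, ŋ

Both /j/ and /ŋ/ are [−strident], [−labial], [+voice], [−lateral], [+dorsal], [+sonorant]. Since the list omits [nasal], [continuant] and [back] — which do distinguish the palatal glide from the velar nasal — this pair collapses; all other pairs remain distinct.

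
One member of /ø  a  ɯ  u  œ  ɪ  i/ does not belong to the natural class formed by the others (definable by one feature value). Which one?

[low] groups all but one: /ø, ɯ, ɪ, œ, u, i/ share [−low] while /a/ (low unrounded vowel) alone is [+low]. Removing any other segment would not leave a single-feature class that excludes it.

a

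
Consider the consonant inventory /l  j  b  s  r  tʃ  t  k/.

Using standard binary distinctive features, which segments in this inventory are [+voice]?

The feature [voice] marks segments produced with vocal-fold vibration. In this inventory /l, j, b, r/ have that property, so they are [+voice]; /s, tʃ, t, k/ are [−voice].

l, j, b, r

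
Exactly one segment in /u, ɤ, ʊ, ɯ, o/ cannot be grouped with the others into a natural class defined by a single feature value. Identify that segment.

ʊ

[tense] groups all but one: /o, ɯ, ɤ, u/ share [+tense] while /ʊ/ (high back rounded lax vowel) alone is [−tense]. Removing any other segment would not leave a single-feature class that excludes it.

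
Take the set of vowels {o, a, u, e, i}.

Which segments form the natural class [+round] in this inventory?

o, u

The feature [round] marks segments produced with lip rounding. In this inventory /o, u/ have that property, so they are [+round]; /a, e, i/ are [−round].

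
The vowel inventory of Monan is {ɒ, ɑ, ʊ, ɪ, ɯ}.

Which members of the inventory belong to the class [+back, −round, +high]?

ɯ

Checking each segment against [+back], [−round], [+high]: /ɯ/ (high back unrounded vowel) satisfies every feature; every other segment in the inventory fails at least one.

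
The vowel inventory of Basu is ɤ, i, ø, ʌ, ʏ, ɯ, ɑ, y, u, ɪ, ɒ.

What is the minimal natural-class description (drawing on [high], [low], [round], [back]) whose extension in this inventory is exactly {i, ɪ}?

[−back, −round]

The class [−back], [−round] has exactly /i, ɪ/ as its extension in this inventory. No smaller conjunction from the listed features achieves this: [−round] alone would also admit /ɤ, ʌ, ɯ, ɑ/; [−back] alone would also admit /ø, ʏ, y/; and checking the remaining single features turns up none with this extension.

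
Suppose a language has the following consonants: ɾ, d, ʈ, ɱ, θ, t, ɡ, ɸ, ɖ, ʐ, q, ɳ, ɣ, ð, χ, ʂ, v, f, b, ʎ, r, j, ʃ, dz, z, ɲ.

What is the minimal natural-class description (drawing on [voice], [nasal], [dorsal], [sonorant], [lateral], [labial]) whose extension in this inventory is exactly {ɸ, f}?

The class [−voice], [+labial] has exactly /ɸ, f/ as its extension in this inventory. No smaller conjunction from the listed features achieves this: [+labial] alone would also admit /ɱ, v, b/; [−voice] alone would also admit /ʈ, θ, t, q, …/; and checking the remaining single features turns up none with this extension.

[−voice, +labial]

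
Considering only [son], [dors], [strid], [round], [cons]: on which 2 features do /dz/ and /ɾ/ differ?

/dz/ is the voiced alveolar affricate and /ɾ/ is the alveolar tap. Both are [−dorsal], [−round], [+consonantal]. /dz/ is [−sonorant] while /ɾ/ is [+sonorant]; /dz/ is [+strident] while /ɾ/ is [−strident], so the distinguishing features are [sonorant], [strident].

[sonorant], [strident]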